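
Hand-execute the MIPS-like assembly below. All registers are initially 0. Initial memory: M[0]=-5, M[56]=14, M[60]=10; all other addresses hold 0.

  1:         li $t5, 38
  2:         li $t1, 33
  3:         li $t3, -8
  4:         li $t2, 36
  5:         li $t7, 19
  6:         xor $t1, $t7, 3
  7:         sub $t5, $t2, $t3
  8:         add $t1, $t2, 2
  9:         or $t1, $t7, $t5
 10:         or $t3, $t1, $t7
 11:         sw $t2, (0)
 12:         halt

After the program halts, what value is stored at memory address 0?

after li $t5, 38: $t5=38
after li $t1, 33: $t1=33
after li $t3, -8: $t3=-8
after li $t2, 36: $t2=36
after li $t7, 19: $t7=19
after xor $t1, $t7, 3: $t1=19^3=16
after sub $t5, $t2, $t3: $t5=36-(-8)=44
after add $t1, $t2, 2: $t1=36+2=38
after or $t1, $t7, $t5: $t1=19|44=63
after or $t3, $t1, $t7: $t3=63|19=63
sw $t2, (0) → M[0]=36
halt.

36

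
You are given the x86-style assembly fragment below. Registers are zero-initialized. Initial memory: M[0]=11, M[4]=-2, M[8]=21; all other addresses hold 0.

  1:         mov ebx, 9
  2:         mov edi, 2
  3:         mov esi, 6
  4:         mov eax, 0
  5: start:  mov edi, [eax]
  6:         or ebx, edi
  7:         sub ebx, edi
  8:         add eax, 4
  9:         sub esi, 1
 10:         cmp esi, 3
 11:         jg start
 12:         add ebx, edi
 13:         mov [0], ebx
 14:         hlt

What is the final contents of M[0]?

after mov ebx, 9: ebx=9
after mov edi, 2: edi=2
after mov esi, 6: esi=6
after mov eax, 0: eax=0
after mov edi, [eax]: edi=M[0]=11
after or ebx, edi: ebx=9|11=11
after sub ebx, edi: ebx=11-11=0
after add eax, 4: eax=0+4=4
after sub esi, 1: esi=6-1=5
cmp esi, 3  (cmp 5,3)
jg start: taken
after mov edi, [eax]: edi=M[4]=-2
after or ebx, edi: ebx=0|(-2)=-2
after sub ebx, edi: ebx=(-2)-(-2)=0
after add eax, 4: eax=4+4=8
after sub esi, 1: esi=5-1=4
cmp esi, 3  (cmp 4,3)
jg start: taken
after mov edi, [eax]: edi=M[8]=21
after or ebx, edi: ebx=0|21=21
after sub ebx, edi: ebx=21-21=0
after add eax, 4: eax=8+4=12
after sub esi, 1: esi=4-1=3
cmp esi, 3  (cmp 3,3)
jg start: not taken
after add ebx, edi: ebx=0+21=21
mov [0], ebx → M[0]=21
halt.

21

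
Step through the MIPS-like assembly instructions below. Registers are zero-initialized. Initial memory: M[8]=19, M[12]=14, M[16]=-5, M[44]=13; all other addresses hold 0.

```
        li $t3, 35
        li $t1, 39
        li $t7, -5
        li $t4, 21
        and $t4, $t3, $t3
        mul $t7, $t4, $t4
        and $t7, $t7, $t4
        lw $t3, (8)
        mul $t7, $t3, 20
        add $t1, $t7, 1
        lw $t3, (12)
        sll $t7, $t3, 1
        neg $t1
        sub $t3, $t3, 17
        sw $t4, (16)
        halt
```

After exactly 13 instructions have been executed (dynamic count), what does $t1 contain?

$t3=35
$t1=39
$t7=-5
$t4=21
$t4=35&35=35
$t7=35*35=1225
$t7=1225&35=1
$t3=M[8]=19
$t7=19*20=380
$t1=380+1=381
$t3=M[12]=14
$t7=14<<1=28
$t1=-(381)=-381
After step 13: $t1 = -381.

-381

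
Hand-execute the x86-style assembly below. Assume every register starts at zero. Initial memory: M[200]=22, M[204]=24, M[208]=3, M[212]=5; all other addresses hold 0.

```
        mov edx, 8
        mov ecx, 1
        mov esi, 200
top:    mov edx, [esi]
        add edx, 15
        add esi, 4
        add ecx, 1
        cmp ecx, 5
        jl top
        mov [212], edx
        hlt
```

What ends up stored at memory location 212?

20

after mov edx, 8: edx=8
after mov ecx, 1: ecx=1
after mov esi, 200: esi=200
after mov edx, [esi]: edx=M[200]=22
after add edx, 15: edx=22+15=37
after add esi, 4: esi=200+4=204
after add ecx, 1: ecx=1+1=2
cmp ecx, 5  (cmp 2,5)
jl top: taken
after mov edx, [esi]: edx=M[204]=24
after add edx, 15: edx=24+15=39
after add esi, 4: esi=204+4=208
after add ecx, 1: ecx=2+1=3
cmp ecx, 5  (cmp 3,5)
jl top: taken
after mov edx, [esi]: edx=M[208]=3
after add edx, 15: edx=3+15=18
after add esi, 4: esi=208+4=212
after add ecx, 1: ecx=3+1=4
cmp ecx, 5  (cmp 4,5)
jl top: taken
after mov edx, [esi]: edx=M[212]=5
after add edx, 15: edx=5+15=20
after add esi, 4: esi=212+4=216
after add ecx, 1: ecx=4+1=5
cmp ecx, 5  (cmp 5,5)
jl top: not taken
mov [212], edx → M[212]=20
halt.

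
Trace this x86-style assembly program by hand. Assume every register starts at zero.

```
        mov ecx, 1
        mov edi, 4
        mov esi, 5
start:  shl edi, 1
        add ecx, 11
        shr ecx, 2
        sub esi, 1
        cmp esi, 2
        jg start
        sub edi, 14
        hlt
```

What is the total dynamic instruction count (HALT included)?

23

after mov ecx, 1: ecx=1
after mov edi, 4: edi=4
after mov esi, 5: esi=5
after shl edi, 1: edi=4<<1=8
after add ecx, 11: ecx=1+11=12
after shr ecx, 2: ecx=12>>2=3
after sub esi, 1: esi=5-1=4
cmp esi, 2  (cmp 4,2)
jg start: taken
after shl edi, 1: edi=8<<1=16
after add ecx, 11: ecx=3+11=14
after shr ecx, 2: ecx=14>>2=3
after sub esi, 1: esi=4-1=3
cmp esi, 2  (cmp 3,2)
jg start: taken
after shl edi, 1: edi=16<<1=32
after add ecx, 11: ecx=3+11=14
after shr ecx, 2: ecx=14>>2=3
after sub esi, 1: esi=3-1=2
cmp esi, 2  (cmp 2,2)
jg start: not taken
after sub edi, 14: edi=32-14=18
halt.
Total executed instructions: 23.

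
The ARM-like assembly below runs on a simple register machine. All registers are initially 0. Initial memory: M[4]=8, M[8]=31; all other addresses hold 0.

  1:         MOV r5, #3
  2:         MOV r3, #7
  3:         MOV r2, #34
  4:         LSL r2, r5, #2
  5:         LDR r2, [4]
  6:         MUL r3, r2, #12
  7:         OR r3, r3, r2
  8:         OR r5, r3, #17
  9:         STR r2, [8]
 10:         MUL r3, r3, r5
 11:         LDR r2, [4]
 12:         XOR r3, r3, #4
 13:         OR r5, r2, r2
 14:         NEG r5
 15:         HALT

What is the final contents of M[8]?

MOV r5, #3 → r5=3
MOV r3, #7 → r3=7
MOV r2, #34 → r2=34
LSL r2, r5, #2 → r2=3<<2=12
LDR r2, [4] → r2=M[4]=8
MUL r3, r2, #12 → r3=8*12=96
OR r3, r3, r2 → r3=96|8=104
OR r5, r3, #17 → r5=104|17=121
STR r2, [8] → M[8]=8
MUL r3, r3, r5 → r3=104*121=12584
LDR r2, [4] → r2=M[4]=8
XOR r3, r3, #4 → r3=12584^4=12588
OR r5, r2, r2 → r5=8|8=8
NEG r5 → r5=-(8)=-8
halt.

8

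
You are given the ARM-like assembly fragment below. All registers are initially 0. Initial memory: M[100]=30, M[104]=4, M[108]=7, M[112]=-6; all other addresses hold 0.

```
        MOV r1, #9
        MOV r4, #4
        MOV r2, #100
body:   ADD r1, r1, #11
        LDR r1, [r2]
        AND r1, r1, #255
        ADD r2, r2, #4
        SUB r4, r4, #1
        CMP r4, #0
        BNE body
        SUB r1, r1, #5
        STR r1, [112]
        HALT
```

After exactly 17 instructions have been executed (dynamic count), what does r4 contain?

after MOV r1, #9: r1=9
after MOV r4, #4: r4=4
after MOV r2, #100: r2=100
after ADD r1, r1, #11: r1=9+11=20
after LDR r1, [r2]: r1=M[100]=30
after AND r1, r1, #255: r1=30&255=30
after ADD r2, r2, #4: r2=100+4=104
after SUB r4, r4, #1: r4=4-1=3
CMP r4, #0  (cmp 3,0)
BNE body: taken
after ADD r1, r1, #11: r1=30+11=41
after LDR r1, [r2]: r1=M[104]=4
after AND r1, r1, #255: r1=4&255=4
after ADD r2, r2, #4: r2=104+4=108
after SUB r4, r4, #1: r4=3-1=2
CMP r4, #0  (cmp 2,0)
BNE body: taken
After step 17: r4 = 2.

2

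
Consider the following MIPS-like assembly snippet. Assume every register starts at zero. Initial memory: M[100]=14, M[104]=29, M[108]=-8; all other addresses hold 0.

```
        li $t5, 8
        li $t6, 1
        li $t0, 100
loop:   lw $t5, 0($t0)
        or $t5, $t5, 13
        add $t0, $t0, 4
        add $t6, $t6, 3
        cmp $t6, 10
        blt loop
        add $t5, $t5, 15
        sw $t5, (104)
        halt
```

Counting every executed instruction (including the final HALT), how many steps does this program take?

24

li $t5, 8 → $t5=8
li $t6, 1 → $t6=1
li $t0, 100 → $t0=100
lw $t5, 0($t0) → $t5=M[100]=14
or $t5, $t5, 13 → $t5=14|13=15
add $t0, $t0, 4 → $t0=100+4=104
add $t6, $t6, 3 → $t6=1+3=4
cmp $t6, 10  (cmp 4,10)
blt loop: taken
lw $t5, 0($t0) → $t5=M[104]=29
or $t5, $t5, 13 → $t5=29|13=29
add $t0, $t0, 4 → $t0=104+4=108
add $t6, $t6, 3 → $t6=4+3=7
cmp $t6, 10  (cmp 7,10)
blt loop: taken
lw $t5, 0($t0) → $t5=M[108]=-8
or $t5, $t5, 13 → $t5=(-8)|13=-3
add $t0, $t0, 4 → $t0=108+4=112
add $t6, $t6, 3 → $t6=7+3=10
cmp $t6, 10  (cmp 10,10)
blt loop: not taken
add $t5, $t5, 15 → $t5=(-3)+15=12
sw $t5, (104) → M[104]=12
halt.
Total executed instructions: 24.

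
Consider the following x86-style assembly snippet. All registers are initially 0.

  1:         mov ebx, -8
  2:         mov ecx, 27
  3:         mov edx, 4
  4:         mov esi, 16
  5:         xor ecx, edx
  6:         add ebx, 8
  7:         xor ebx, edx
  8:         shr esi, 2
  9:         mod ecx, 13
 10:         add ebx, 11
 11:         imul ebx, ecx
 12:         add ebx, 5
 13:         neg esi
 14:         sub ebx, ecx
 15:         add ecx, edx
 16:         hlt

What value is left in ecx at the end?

9

mov ebx, -8 → ebx=-8
mov ecx, 27 → ecx=27
mov edx, 4 → edx=4
mov esi, 16 → esi=16
xor ecx, edx → ecx=27^4=31
add ebx, 8 → ebx=(-8)+8=0
xor ebx, edx → ebx=0^4=4
shr esi, 2 → esi=16>>2=4
mod ecx, 13 → ecx=31%13=5
add ebx, 11 → ebx=4+11=15
imul ebx, ecx → ebx=15*5=75
add ebx, 5 → ebx=75+5=80
neg esi → esi=-(4)=-4
sub ebx, ecx → ebx=80-5=75
add ecx, edx → ecx=5+4=9
halt.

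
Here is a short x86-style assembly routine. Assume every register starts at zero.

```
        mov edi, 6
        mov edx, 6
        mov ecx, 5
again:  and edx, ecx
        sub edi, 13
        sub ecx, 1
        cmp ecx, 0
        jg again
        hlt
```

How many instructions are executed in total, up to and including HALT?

29

mov edi, 6 → edi=6
mov edx, 6 → edx=6
mov ecx, 5 → ecx=5
and edx, ecx → edx=6&5=4
sub edi, 13 → edi=6-13=-7
sub ecx, 1 → ecx=5-1=4
cmp ecx, 0  (cmp 4,0)
jg again: taken
and edx, ecx → edx=4&4=4
sub edi, 13 → edi=(-7)-13=-20
sub ecx, 1 → ecx=4-1=3
cmp ecx, 0  (cmp 3,0)
jg again: taken
and edx, ecx → edx=4&3=0
sub edi, 13 → edi=(-20)-13=-33
sub ecx, 1 → ecx=3-1=2
cmp ecx, 0  (cmp 2,0)
jg again: taken
and edx, ecx → edx=0&2=0
sub edi, 13 → edi=(-33)-13=-46
sub ecx, 1 → ecx=2-1=1
cmp ecx, 0  (cmp 1,0)
jg again: taken
and edx, ecx → edx=0&1=0
sub edi, 13 → edi=(-46)-13=-59
sub ecx, 1 → ecx=1-1=0
cmp ecx, 0  (cmp 0,0)
jg again: not taken
halt.
Total executed instructions: 29.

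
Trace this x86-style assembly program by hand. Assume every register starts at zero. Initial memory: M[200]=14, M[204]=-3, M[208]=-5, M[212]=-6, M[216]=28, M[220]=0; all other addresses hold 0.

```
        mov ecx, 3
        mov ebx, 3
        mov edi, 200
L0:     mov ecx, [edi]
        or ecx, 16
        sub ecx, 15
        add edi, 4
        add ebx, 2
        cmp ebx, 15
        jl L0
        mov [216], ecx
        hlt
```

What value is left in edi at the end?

ecx=3
ebx=3
edi=200
ecx=M[200]=14
ecx=14|16=30
ecx=30-15=15
edi=200+4=204
ebx=3+2=5
cmp ebx, 15  (cmp 5,15)
jl L0: taken
ecx=M[204]=-3
ecx=(-3)|16=-3
ecx=(-3)-15=-18
edi=204+4=208
ebx=5+2=7
cmp ebx, 15  (cmp 7,15)
jl L0: taken
ecx=M[208]=-5
ecx=(-5)|16=-5
ecx=(-5)-15=-20
edi=208+4=212
ebx=7+2=9
cmp ebx, 15  (cmp 9,15)
jl L0: taken
ecx=M[212]=-6
ecx=(-6)|16=-6
ecx=(-6)-15=-21
edi=212+4=216
ebx=9+2=11
cmp ebx, 15  (cmp 11,15)
jl L0: taken
ecx=M[216]=28
ecx=28|16=28
ecx=28-15=13
edi=216+4=220
ebx=11+2=13
cmp ebx, 15  (cmp 13,15)
jl L0: taken
ecx=M[220]=0
ecx=0|16=16
ecx=16-15=1
edi=220+4=224
ebx=13+2=15
cmp ebx, 15  (cmp 15,15)
jl L0: not taken
mov [216], ecx → M[216]=1
halt.

224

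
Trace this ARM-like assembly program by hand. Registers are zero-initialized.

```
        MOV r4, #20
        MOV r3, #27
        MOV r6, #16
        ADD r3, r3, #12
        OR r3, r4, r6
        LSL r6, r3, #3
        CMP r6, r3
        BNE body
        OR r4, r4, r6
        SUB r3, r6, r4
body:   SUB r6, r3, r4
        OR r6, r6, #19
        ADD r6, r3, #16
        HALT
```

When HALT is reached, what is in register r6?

after MOV r4, #20: r4=20
after MOV r3, #27: r3=27
after MOV r6, #16: r6=16
after ADD r3, r3, #12: r3=27+12=39
after OR r3, r4, r6: r3=20|16=20
after LSL r6, r3, #3: r6=20<<3=160
CMP r6, r3  (cmp 160,20)
BNE body: taken
after SUB r6, r3, r4: r6=20-20=0
after OR r6, r6, #19: r6=0|19=19
after ADD r6, r3, #16: r6=20+16=36
halt.

36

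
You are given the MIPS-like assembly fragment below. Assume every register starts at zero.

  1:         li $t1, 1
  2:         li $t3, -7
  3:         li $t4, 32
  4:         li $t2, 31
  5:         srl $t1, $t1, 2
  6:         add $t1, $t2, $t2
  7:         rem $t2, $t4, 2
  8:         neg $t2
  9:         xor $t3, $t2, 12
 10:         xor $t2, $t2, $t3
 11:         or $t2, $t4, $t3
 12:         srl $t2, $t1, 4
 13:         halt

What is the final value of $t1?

li $t1, 1 → $t1=1
li $t3, -7 → $t3=-7
li $t4, 32 → $t4=32
li $t2, 31 → $t2=31
srl $t1, $t1, 2 → $t1=1>>2=0
add $t1, $t2, $t2 → $t1=31+31=62
rem $t2, $t4, 2 → $t2=32%2=0
neg $t2 → $t2=-(0)=0
xor $t3, $t2, 12 → $t3=0^12=12
xor $t2, $t2, $t3 → $t2=0^12=12
or $t2, $t4, $t3 → $t2=32|12=44
srl $t2, $t1, 4 → $t2=62>>4=3
halt.

62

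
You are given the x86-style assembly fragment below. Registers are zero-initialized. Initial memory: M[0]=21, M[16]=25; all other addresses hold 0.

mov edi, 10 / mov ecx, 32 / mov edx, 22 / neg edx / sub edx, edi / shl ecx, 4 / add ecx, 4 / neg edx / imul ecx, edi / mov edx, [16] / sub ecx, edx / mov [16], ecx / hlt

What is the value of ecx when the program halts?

5135

edi=10
ecx=32
edx=22
edx=-(22)=-22
edx=(-22)-10=-32
ecx=32<<4=512
ecx=512+4=516
edx=-(-32)=32
ecx=516*10=5160
edx=M[16]=25
ecx=5160-25=5135
mov [16], ecx → M[16]=5135
halt.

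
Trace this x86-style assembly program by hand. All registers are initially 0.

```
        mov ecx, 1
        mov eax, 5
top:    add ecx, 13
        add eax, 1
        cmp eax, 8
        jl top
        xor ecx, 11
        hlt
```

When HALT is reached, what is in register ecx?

ecx=1
eax=5
ecx=1+13=14
eax=5+1=6
cmp eax, 8  (cmp 6,8)
jl top: taken
ecx=14+13=27
eax=6+1=7
cmp eax, 8  (cmp 7,8)
jl top: taken
ecx=27+13=40
eax=7+1=8
cmp eax, 8  (cmp 8,8)
jl top: not taken
ecx=40^11=35
halt.

35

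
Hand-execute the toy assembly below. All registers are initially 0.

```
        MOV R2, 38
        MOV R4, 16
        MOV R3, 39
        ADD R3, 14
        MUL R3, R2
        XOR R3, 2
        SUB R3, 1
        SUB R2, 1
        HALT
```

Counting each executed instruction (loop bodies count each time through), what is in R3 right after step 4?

R2=38
R4=16
R3=39
R3=39+14=53
After step 4: R3 = 53.

53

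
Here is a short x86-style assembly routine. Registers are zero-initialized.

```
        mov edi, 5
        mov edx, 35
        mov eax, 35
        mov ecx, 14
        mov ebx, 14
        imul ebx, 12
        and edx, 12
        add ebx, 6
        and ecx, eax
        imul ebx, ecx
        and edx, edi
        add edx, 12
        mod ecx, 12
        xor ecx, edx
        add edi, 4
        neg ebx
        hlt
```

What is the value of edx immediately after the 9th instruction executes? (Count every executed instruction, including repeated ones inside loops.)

mov edi, 5 → edi=5
mov edx, 35 → edx=35
mov eax, 35 → eax=35
mov ecx, 14 → ecx=14
mov ebx, 14 → ebx=14
imul ebx, 12 → ebx=14*12=168
and edx, 12 → edx=35&12=0
add ebx, 6 → ebx=168+6=174
and ecx, eax → ecx=14&35=2
After step 9: edx = 0.

0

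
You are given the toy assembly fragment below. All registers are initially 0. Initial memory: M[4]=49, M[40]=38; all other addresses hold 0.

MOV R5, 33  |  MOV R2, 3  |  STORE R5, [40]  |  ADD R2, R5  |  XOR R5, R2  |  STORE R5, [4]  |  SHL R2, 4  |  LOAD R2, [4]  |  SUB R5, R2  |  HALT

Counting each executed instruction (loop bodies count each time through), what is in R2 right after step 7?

MOV R5, 33 → R5=33
MOV R2, 3 → R2=3
STORE R5, [40] → M[40]=33
ADD R2, R5 → R2=3+33=36
XOR R5, R2 → R5=33^36=5
STORE R5, [4] → M[4]=5
SHL R2, 4 → R2=36<<4=576
After step 7: R2 = 576.

576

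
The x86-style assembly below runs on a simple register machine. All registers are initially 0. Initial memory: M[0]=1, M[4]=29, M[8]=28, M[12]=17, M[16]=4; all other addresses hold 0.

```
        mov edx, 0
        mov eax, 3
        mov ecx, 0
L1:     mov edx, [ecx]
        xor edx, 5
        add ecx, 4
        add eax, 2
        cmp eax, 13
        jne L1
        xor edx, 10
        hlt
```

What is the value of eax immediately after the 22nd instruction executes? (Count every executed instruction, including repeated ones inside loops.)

mov edx, 0 → edx=0
mov eax, 3 → eax=3
mov ecx, 0 → ecx=0
mov edx, [ecx] → edx=M[0]=1
xor edx, 5 → edx=1^5=4
add ecx, 4 → ecx=0+4=4
add eax, 2 → eax=3+2=5
cmp eax, 13  (cmp 5,13)
jne L1: taken
mov edx, [ecx] → edx=M[4]=29
xor edx, 5 → edx=29^5=24
add ecx, 4 → ecx=4+4=8
add eax, 2 → eax=5+2=7
cmp eax, 13  (cmp 7,13)
jne L1: taken
mov edx, [ecx] → edx=M[8]=28
xor edx, 5 → edx=28^5=25
add ecx, 4 → ecx=8+4=12
add eax, 2 → eax=7+2=9
cmp eax, 13  (cmp 9,13)
jne L1: taken
mov edx, [ecx] → edx=M[12]=17
After step 22: eax = 9.

9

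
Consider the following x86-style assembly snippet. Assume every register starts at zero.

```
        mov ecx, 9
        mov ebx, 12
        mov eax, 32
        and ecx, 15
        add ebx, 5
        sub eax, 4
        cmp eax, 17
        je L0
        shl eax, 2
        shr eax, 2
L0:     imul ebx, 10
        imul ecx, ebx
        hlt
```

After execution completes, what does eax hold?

28

mov ecx, 9 → ecx=9
mov ebx, 12 → ebx=12
mov eax, 32 → eax=32
and ecx, 15 → ecx=9&15=9
add ebx, 5 → ebx=12+5=17
sub eax, 4 → eax=32-4=28
cmp eax, 17  (cmp 28,17)
je L0: not taken
shl eax, 2 → eax=28<<2=112
shr eax, 2 → eax=112>>2=28
imul ebx, 10 → ebx=17*10=170
imul ecx, ebx → ecx=9*170=1530
halt.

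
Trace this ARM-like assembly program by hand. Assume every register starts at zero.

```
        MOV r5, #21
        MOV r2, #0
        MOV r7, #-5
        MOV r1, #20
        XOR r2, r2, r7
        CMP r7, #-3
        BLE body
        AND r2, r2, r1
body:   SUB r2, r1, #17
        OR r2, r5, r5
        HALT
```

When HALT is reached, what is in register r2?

21

after MOV r5, #21: r5=21
after MOV r2, #0: r2=0
after MOV r7, #-5: r7=-5
after MOV r1, #20: r1=20
after XOR r2, r2, r7: r2=0^(-5)=-5
CMP r7, #-3  (cmp -5,-3)
BLE body: taken
after SUB r2, r1, #17: r2=20-17=3
after OR r2, r5, r5: r2=21|21=21
halt.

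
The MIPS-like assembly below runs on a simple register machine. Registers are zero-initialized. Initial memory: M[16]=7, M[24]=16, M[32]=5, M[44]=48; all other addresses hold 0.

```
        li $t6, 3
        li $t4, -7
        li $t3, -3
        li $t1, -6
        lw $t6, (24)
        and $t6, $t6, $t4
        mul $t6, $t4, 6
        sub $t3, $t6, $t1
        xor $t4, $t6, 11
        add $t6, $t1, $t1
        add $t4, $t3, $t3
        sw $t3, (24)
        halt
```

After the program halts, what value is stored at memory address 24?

-36

after li $t6, 3: $t6=3
after li $t4, -7: $t4=-7
after li $t3, -3: $t3=-3
after li $t1, -6: $t1=-6
after lw $t6, (24): $t6=M[24]=16
after and $t6, $t6, $t4: $t6=16&(-7)=16
after mul $t6, $t4, 6: $t6=(-7)*6=-42
after sub $t3, $t6, $t1: $t3=(-42)-(-6)=-36
after xor $t4, $t6, 11: $t4=(-42)^11=-35
after add $t6, $t1, $t1: $t6=(-6)+(-6)=-12
after add $t4, $t3, $t3: $t4=(-36)+(-36)=-72
sw $t3, (24) → M[24]=-36
halt.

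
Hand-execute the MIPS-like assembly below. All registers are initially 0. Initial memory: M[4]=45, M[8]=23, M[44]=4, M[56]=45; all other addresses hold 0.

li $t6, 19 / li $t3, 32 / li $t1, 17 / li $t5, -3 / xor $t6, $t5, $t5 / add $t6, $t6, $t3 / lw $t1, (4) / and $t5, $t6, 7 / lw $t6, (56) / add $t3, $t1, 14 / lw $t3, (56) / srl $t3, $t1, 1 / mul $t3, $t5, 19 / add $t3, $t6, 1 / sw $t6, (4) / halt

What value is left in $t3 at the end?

li $t6, 19 → $t6=19
li $t3, 32 → $t3=32
li $t1, 17 → $t1=17
li $t5, -3 → $t5=-3
xor $t6, $t5, $t5 → $t6=(-3)^(-3)=0
add $t6, $t6, $t3 → $t6=0+32=32
lw $t1, (4) → $t1=M[4]=45
and $t5, $t6, 7 → $t5=32&7=0
lw $t6, (56) → $t6=M[56]=45
add $t3, $t1, 14 → $t3=45+14=59
lw $t3, (56) → $t3=M[56]=45
srl $t3, $t1, 1 → $t3=45>>1=22
mul $t3, $t5, 19 → $t3=0*19=0
add $t3, $t6, 1 → $t3=45+1=46
sw $t6, (4) → M[4]=45
halt.

46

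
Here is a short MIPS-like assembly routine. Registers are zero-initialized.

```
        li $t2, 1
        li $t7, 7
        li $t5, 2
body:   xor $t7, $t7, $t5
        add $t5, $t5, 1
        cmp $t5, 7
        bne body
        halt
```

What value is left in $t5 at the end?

7

li $t2, 1 → $t2=1
li $t7, 7 → $t7=7
li $t5, 2 → $t5=2
xor $t7, $t7, $t5 → $t7=7^2=5
add $t5, $t5, 1 → $t5=2+1=3
cmp $t5, 7  (cmp 3,7)
bne body: taken
xor $t7, $t7, $t5 → $t7=5^3=6
add $t5, $t5, 1 → $t5=3+1=4
cmp $t5, 7  (cmp 4,7)
bne body: taken
xor $t7, $t7, $t5 → $t7=6^4=2
add $t5, $t5, 1 → $t5=4+1=5
cmp $t5, 7  (cmp 5,7)
bne body: taken
xor $t7, $t7, $t5 → $t7=2^5=7
add $t5, $t5, 1 → $t5=5+1=6
cmp $t5, 7  (cmp 6,7)
bne body: taken
xor $t7, $t7, $t5 → $t7=7^6=1
add $t5, $t5, 1 → $t5=6+1=7
cmp $t5, 7  (cmp 7,7)
bne body: not taken
halt.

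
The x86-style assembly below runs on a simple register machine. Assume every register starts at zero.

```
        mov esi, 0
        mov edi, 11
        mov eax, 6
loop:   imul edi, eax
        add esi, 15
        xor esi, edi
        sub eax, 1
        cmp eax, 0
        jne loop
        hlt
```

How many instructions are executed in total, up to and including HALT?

esi=0
edi=11
eax=6
edi=11*6=66
esi=0+15=15
esi=15^66=77
eax=6-1=5
cmp eax, 0  (cmp 5,0)
jne loop: taken
edi=66*5=330
esi=77+15=92
esi=92^330=278
eax=5-1=4
cmp eax, 0  (cmp 4,0)
jne loop: taken
edi=330*4=1320
esi=278+15=293
esi=293^1320=1037
eax=4-1=3
cmp eax, 0  (cmp 3,0)
jne loop: taken
edi=1320*3=3960
esi=1037+15=1052
esi=1052^3960=2916
eax=3-1=2
cmp eax, 0  (cmp 2,0)
jne loop: taken
edi=3960*2=7920
esi=2916+15=2931
esi=2931^7920=5507
eax=2-1=1
cmp eax, 0  (cmp 1,0)
jne loop: taken
edi=7920*1=7920
esi=5507+15=5522
esi=5522^7920=2914
eax=1-1=0
cmp eax, 0  (cmp 0,0)
jne loop: not taken
halt.
Total executed instructions: 40.

40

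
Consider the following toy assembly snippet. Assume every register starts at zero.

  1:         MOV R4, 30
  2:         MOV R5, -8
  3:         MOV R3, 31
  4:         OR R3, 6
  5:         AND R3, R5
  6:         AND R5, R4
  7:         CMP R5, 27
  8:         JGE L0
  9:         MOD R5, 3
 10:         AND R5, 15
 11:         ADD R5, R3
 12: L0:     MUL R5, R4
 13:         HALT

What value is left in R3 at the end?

24

MOV R4, 30 → R4=30
MOV R5, -8 → R5=-8
MOV R3, 31 → R3=31
OR R3, 6 → R3=31|6=31
AND R3, R5 → R3=31&(-8)=24
AND R5, R4 → R5=(-8)&30=24
CMP R5, 27  (cmp 24,27)
JGE L0: not taken
MOD R5, 3 → R5=24%3=0
AND R5, 15 → R5=0&15=0
ADD R5, R3 → R5=0+24=24
MUL R5, R4 → R5=24*30=720
halt.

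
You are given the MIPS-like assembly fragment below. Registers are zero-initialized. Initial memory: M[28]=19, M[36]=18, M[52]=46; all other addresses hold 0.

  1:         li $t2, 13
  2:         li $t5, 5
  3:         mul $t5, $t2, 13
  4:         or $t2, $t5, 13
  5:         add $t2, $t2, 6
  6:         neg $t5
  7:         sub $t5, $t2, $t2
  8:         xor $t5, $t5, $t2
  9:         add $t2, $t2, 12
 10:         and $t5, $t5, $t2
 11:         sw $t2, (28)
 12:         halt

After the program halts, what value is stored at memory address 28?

$t2=13
$t5=5
$t5=13*13=169
$t2=169|13=173
$t2=173+6=179
$t5=-(169)=-169
$t5=179-179=0
$t5=0^179=179
$t2=179+12=191
$t5=179&191=179
sw $t2, (28) → M[28]=191
halt.

191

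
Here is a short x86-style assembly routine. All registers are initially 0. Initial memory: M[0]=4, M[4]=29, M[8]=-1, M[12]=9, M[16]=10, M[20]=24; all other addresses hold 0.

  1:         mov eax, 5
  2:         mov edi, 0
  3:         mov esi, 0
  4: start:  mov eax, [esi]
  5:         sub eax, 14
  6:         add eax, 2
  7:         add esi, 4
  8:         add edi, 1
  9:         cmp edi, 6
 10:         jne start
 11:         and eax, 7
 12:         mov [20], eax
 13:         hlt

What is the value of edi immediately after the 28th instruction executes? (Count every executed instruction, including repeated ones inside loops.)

eax=5
edi=0
esi=0
eax=M[0]=4
eax=4-14=-10
eax=(-10)+2=-8
esi=0+4=4
edi=0+1=1
cmp edi, 6  (cmp 1,6)
jne start: taken
eax=M[4]=29
eax=29-14=15
eax=15+2=17
esi=4+4=8
edi=1+1=2
cmp edi, 6  (cmp 2,6)
jne start: taken
eax=M[8]=-1
eax=(-1)-14=-15
eax=(-15)+2=-13
esi=8+4=12
edi=2+1=3
cmp edi, 6  (cmp 3,6)
jne start: taken
eax=M[12]=9
eax=9-14=-5
eax=(-5)+2=-3
esi=12+4=16
After step 28: edi = 3.

3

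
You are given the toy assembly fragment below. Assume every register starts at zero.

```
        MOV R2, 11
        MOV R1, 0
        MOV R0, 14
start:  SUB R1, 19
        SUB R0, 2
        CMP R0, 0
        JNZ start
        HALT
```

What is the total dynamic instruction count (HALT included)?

MOV R2, 11 → R2=11
MOV R1, 0 → R1=0
MOV R0, 14 → R0=14
SUB R1, 19 → R1=0-19=-19
SUB R0, 2 → R0=14-2=12
CMP R0, 0  (cmp 12,0)
JNZ start: taken
SUB R1, 19 → R1=(-19)-19=-38
SUB R0, 2 → R0=12-2=10
CMP R0, 0  (cmp 10,0)
JNZ start: taken
SUB R1, 19 → R1=(-38)-19=-57
SUB R0, 2 → R0=10-2=8
CMP R0, 0  (cmp 8,0)
JNZ start: taken
SUB R1, 19 → R1=(-57)-19=-76
SUB R0, 2 → R0=8-2=6
CMP R0, 0  (cmp 6,0)
JNZ start: taken
SUB R1, 19 → R1=(-76)-19=-95
SUB R0, 2 → R0=6-2=4
CMP R0, 0  (cmp 4,0)
JNZ start: taken
SUB R1, 19 → R1=(-95)-19=-114
SUB R0, 2 → R0=4-2=2
CMP R0, 0  (cmp 2,0)
JNZ start: taken
SUB R1, 19 → R1=(-114)-19=-133
SUB R0, 2 → R0=2-2=0
CMP R0, 0  (cmp 0,0)
JNZ start: not taken
halt.
Total executed instructions: 32.

32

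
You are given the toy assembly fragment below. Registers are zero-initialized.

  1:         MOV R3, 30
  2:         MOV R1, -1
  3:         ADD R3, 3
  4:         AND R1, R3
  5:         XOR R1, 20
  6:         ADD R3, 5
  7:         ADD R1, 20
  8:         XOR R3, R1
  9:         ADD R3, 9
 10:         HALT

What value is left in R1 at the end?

after MOV R3, 30: R3=30
after MOV R1, -1: R1=-1
after ADD R3, 3: R3=30+3=33
after AND R1, R3: R1=(-1)&33=33
after XOR R1, 20: R1=33^20=53
after ADD R3, 5: R3=33+5=38
after ADD R1, 20: R1=53+20=73
after XOR R3, R1: R3=38^73=111
after ADD R3, 9: R3=111+9=120
halt.

73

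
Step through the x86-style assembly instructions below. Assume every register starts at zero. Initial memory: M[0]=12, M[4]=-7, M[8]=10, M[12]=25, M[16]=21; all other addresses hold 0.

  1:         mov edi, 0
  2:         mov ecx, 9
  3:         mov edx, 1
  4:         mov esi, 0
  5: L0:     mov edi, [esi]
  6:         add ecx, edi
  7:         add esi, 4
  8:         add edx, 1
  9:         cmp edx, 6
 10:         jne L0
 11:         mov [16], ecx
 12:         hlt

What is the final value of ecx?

70

mov edi, 0 → edi=0
mov ecx, 9 → ecx=9
mov edx, 1 → edx=1
mov esi, 0 → esi=0
mov edi, [esi] → edi=M[0]=12
add ecx, edi → ecx=9+12=21
add esi, 4 → esi=0+4=4
add edx, 1 → edx=1+1=2
cmp edx, 6  (cmp 2,6)
jne L0: taken
mov edi, [esi] → edi=M[4]=-7
add ecx, edi → ecx=21+(-7)=14
add esi, 4 → esi=4+4=8
add edx, 1 → edx=2+1=3
cmp edx, 6  (cmp 3,6)
jne L0: taken
mov edi, [esi] → edi=M[8]=10
add ecx, edi → ecx=14+10=24
add esi, 4 → esi=8+4=12
add edx, 1 → edx=3+1=4
cmp edx, 6  (cmp 4,6)
jne L0: taken
mov edi, [esi] → edi=M[12]=25
add ecx, edi → ecx=24+25=49
add esi, 4 → esi=12+4=16
add edx, 1 → edx=4+1=5
cmp edx, 6  (cmp 5,6)
jne L0: taken
mov edi, [esi] → edi=M[16]=21
add ecx, edi → ecx=49+21=70
add esi, 4 → esi=16+4=20
add edx, 1 → edx=5+1=6
cmp edx, 6  (cmp 6,6)
jne L0: not taken
mov [16], ecx → M[16]=70
halt.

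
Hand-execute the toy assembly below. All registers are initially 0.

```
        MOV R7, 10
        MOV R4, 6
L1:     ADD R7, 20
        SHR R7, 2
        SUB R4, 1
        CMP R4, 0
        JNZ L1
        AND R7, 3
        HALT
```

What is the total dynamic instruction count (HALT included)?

after MOV R7, 10: R7=10
after MOV R4, 6: R4=6
after ADD R7, 20: R7=10+20=30
after SHR R7, 2: R7=30>>2=7
after SUB R4, 1: R4=6-1=5
CMP R4, 0  (cmp 5,0)
JNZ L1: taken
after ADD R7, 20: R7=7+20=27
after SHR R7, 2: R7=27>>2=6
after SUB R4, 1: R4=5-1=4
CMP R4, 0  (cmp 4,0)
JNZ L1: taken
after ADD R7, 20: R7=6+20=26
after SHR R7, 2: R7=26>>2=6
after SUB R4, 1: R4=4-1=3
CMP R4, 0  (cmp 3,0)
JNZ L1: taken
after ADD R7, 20: R7=6+20=26
after SHR R7, 2: R7=26>>2=6
after SUB R4, 1: R4=3-1=2
CMP R4, 0  (cmp 2,0)
JNZ L1: taken
after ADD R7, 20: R7=6+20=26
after SHR R7, 2: R7=26>>2=6
after SUB R4, 1: R4=2-1=1
CMP R4, 0  (cmp 1,0)
JNZ L1: taken
after ADD R7, 20: R7=6+20=26
after SHR R7, 2: R7=26>>2=6
after SUB R4, 1: R4=1-1=0
CMP R4, 0  (cmp 0,0)
JNZ L1: not taken
after AND R7, 3: R7=6&3=2
halt.
Total executed instructions: 34.

34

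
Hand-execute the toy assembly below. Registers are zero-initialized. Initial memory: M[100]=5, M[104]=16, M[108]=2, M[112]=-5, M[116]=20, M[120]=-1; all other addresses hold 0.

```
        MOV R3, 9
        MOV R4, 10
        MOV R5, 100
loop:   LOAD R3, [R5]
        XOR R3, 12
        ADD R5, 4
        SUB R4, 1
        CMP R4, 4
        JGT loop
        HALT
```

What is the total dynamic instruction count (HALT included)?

40

MOV R3, 9 → R3=9
MOV R4, 10 → R4=10
MOV R5, 100 → R5=100
LOAD R3, [R5] → R3=M[100]=5
XOR R3, 12 → R3=5^12=9
ADD R5, 4 → R5=100+4=104
SUB R4, 1 → R4=10-1=9
CMP R4, 4  (cmp 9,4)
JGT loop: taken
LOAD R3, [R5] → R3=M[104]=16
XOR R3, 12 → R3=16^12=28
ADD R5, 4 → R5=104+4=108
SUB R4, 1 → R4=9-1=8
CMP R4, 4  (cmp 8,4)
JGT loop: taken
LOAD R3, [R5] → R3=M[108]=2
XOR R3, 12 → R3=2^12=14
ADD R5, 4 → R5=108+4=112
SUB R4, 1 → R4=8-1=7
CMP R4, 4  (cmp 7,4)
JGT loop: taken
LOAD R3, [R5] → R3=M[112]=-5
XOR R3, 12 → R3=(-5)^12=-9
ADD R5, 4 → R5=112+4=116
SUB R4, 1 → R4=7-1=6
CMP R4, 4  (cmp 6,4)
JGT loop: taken
LOAD R3, [R5] → R3=M[116]=20
XOR R3, 12 → R3=20^12=24
ADD R5, 4 → R5=116+4=120
SUB R4, 1 → R4=6-1=5
CMP R4, 4  (cmp 5,4)
JGT loop: taken
LOAD R3, [R5] → R3=M[120]=-1
XOR R3, 12 → R3=(-1)^12=-13
ADD R5, 4 → R5=120+4=124
SUB R4, 1 → R4=5-1=4
CMP R4, 4  (cmp 4,4)
JGT loop: not taken
halt.
Total executed instructions: 40.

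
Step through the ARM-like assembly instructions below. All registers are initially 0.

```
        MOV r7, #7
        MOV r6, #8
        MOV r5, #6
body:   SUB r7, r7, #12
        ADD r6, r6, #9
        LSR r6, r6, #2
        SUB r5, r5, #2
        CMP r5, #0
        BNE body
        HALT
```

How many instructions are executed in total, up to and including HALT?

r7=7
r6=8
r5=6
r7=7-12=-5
r6=8+9=17
r6=17>>2=4
r5=6-2=4
CMP r5, #0  (cmp 4,0)
BNE body: taken
r7=(-5)-12=-17
r6=4+9=13
r6=13>>2=3
r5=4-2=2
CMP r5, #0  (cmp 2,0)
BNE body: taken
r7=(-17)-12=-29
r6=3+9=12
r6=12>>2=3
r5=2-2=0
CMP r5, #0  (cmp 0,0)
BNE body: not taken
halt.
Total executed instructions: 22.

22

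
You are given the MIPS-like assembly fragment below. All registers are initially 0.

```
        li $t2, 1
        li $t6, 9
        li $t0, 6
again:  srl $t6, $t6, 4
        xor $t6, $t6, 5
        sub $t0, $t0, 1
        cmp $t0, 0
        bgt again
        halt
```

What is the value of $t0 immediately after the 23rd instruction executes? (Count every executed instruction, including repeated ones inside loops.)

2

li $t2, 1 → $t2=1
li $t6, 9 → $t6=9
li $t0, 6 → $t0=6
srl $t6, $t6, 4 → $t6=9>>4=0
xor $t6, $t6, 5 → $t6=0^5=5
sub $t0, $t0, 1 → $t0=6-1=5
cmp $t0, 0  (cmp 5,0)
bgt again: taken
srl $t6, $t6, 4 → $t6=5>>4=0
xor $t6, $t6, 5 → $t6=0^5=5
sub $t0, $t0, 1 → $t0=5-1=4
cmp $t0, 0  (cmp 4,0)
bgt again: taken
srl $t6, $t6, 4 → $t6=5>>4=0
xor $t6, $t6, 5 → $t6=0^5=5
sub $t0, $t0, 1 → $t0=4-1=3
cmp $t0, 0  (cmp 3,0)
bgt again: taken
srl $t6, $t6, 4 → $t6=5>>4=0
xor $t6, $t6, 5 → $t6=0^5=5
sub $t0, $t0, 1 → $t0=3-1=2
cmp $t0, 0  (cmp 2,0)
bgt again: taken
After step 23: $t0 = 2.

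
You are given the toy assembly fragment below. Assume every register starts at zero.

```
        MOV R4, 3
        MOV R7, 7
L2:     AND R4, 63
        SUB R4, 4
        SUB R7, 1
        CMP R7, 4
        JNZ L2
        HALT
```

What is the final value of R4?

R4=3
R7=7
R4=3&63=3
R4=3-4=-1
R7=7-1=6
CMP R7, 4  (cmp 6,4)
JNZ L2: taken
R4=(-1)&63=63
R4=63-4=59
R7=6-1=5
CMP R7, 4  (cmp 5,4)
JNZ L2: taken
R4=59&63=59
R4=59-4=55
R7=5-1=4
CMP R7, 4  (cmp 4,4)
JNZ L2: not taken
halt.

55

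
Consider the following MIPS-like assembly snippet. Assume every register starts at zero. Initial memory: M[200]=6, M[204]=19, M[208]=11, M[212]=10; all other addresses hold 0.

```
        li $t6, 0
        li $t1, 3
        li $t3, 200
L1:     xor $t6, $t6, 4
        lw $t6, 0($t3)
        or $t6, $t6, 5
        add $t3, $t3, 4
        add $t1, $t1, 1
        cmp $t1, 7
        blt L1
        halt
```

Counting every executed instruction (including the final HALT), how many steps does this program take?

$t6=0
$t1=3
$t3=200
$t6=0^4=4
$t6=M[200]=6
$t6=6|5=7
$t3=200+4=204
$t1=3+1=4
cmp $t1, 7  (cmp 4,7)
blt L1: taken
$t6=7^4=3
$t6=M[204]=19
$t6=19|5=23
$t3=204+4=208
$t1=4+1=5
cmp $t1, 7  (cmp 5,7)
blt L1: taken
$t6=23^4=19
$t6=M[208]=11
$t6=11|5=15
$t3=208+4=212
$t1=5+1=6
cmp $t1, 7  (cmp 6,7)
blt L1: taken
$t6=15^4=11
$t6=M[212]=10
$t6=10|5=15
$t3=212+4=216
$t1=6+1=7
cmp $t1, 7  (cmp 7,7)
blt L1: not taken
halt.
Total executed instructions: 32.

32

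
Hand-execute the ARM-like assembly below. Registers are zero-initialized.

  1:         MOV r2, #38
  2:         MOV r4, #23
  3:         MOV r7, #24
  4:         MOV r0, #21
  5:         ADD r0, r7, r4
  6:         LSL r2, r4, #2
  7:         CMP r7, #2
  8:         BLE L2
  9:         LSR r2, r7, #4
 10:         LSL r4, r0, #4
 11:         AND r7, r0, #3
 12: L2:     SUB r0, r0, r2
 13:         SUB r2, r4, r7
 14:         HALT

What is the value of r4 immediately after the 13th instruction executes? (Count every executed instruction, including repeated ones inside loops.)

MOV r2, #38 → r2=38
MOV r4, #23 → r4=23
MOV r7, #24 → r7=24
MOV r0, #21 → r0=21
ADD r0, r7, r4 → r0=24+23=47
LSL r2, r4, #2 → r2=23<<2=92
CMP r7, #2  (cmp 24,2)
BLE L2: not taken
LSR r2, r7, #4 → r2=24>>4=1
LSL r4, r0, #4 → r4=47<<4=752
AND r7, r0, #3 → r7=47&3=3
SUB r0, r0, r2 → r0=47-1=46
SUB r2, r4, r7 → r2=752-3=749
After step 13: r4 = 752.

752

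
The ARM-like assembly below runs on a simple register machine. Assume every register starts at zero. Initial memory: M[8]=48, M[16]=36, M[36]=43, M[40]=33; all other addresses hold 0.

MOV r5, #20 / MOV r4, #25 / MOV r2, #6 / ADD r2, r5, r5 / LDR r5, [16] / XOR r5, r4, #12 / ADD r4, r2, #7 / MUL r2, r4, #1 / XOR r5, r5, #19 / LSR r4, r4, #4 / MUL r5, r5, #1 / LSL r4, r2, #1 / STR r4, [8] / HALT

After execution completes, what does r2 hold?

after MOV r5, #20: r5=20
after MOV r4, #25: r4=25
after MOV r2, #6: r2=6
after ADD r2, r5, r5: r2=20+20=40
after LDR r5, [16]: r5=M[16]=36
after XOR r5, r4, #12: r5=25^12=21
after ADD r4, r2, #7: r4=40+7=47
after MUL r2, r4, #1: r2=47*1=47
after XOR r5, r5, #19: r5=21^19=6
after LSR r4, r4, #4: r4=47>>4=2
after MUL r5, r5, #1: r5=6*1=6
after LSL r4, r2, #1: r4=47<<1=94
STR r4, [8] → M[8]=94
halt.

47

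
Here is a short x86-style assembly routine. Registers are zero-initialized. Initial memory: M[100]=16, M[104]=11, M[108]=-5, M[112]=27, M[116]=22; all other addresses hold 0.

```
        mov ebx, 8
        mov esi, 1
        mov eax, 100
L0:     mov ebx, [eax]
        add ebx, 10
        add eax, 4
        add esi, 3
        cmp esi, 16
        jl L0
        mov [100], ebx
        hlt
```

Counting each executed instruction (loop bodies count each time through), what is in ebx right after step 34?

mov ebx, 8 → ebx=8
mov esi, 1 → esi=1
mov eax, 100 → eax=100
mov ebx, [eax] → ebx=M[100]=16
add ebx, 10 → ebx=16+10=26
add eax, 4 → eax=100+4=104
add esi, 3 → esi=1+3=4
cmp esi, 16  (cmp 4,16)
jl L0: taken
mov ebx, [eax] → ebx=M[104]=11
add ebx, 10 → ebx=11+10=21
add eax, 4 → eax=104+4=108
add esi, 3 → esi=4+3=7
cmp esi, 16  (cmp 7,16)
jl L0: taken
mov ebx, [eax] → ebx=M[108]=-5
add ebx, 10 → ebx=(-5)+10=5
add eax, 4 → eax=108+4=112
add esi, 3 → esi=7+3=10
cmp esi, 16  (cmp 10,16)
jl L0: taken
mov ebx, [eax] → ebx=M[112]=27
add ebx, 10 → ebx=27+10=37
add eax, 4 → eax=112+4=116
add esi, 3 → esi=10+3=13
cmp esi, 16  (cmp 13,16)
jl L0: taken
mov ebx, [eax] → ebx=M[116]=22
add ebx, 10 → ebx=22+10=32
add eax, 4 → eax=116+4=120
add esi, 3 → esi=13+3=16
cmp esi, 16  (cmp 16,16)
jl L0: not taken
mov [100], ebx → M[100]=32
After step 34: ebx = 32.

32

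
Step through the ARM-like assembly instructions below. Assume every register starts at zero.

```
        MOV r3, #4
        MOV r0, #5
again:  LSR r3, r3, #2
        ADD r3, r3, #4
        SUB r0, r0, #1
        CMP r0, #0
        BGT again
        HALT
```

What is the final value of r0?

after MOV r3, #4: r3=4
after MOV r0, #5: r0=5
after LSR r3, r3, #2: r3=4>>2=1
after ADD r3, r3, #4: r3=1+4=5
after SUB r0, r0, #1: r0=5-1=4
CMP r0, #0  (cmp 4,0)
BGT again: taken
after LSR r3, r3, #2: r3=5>>2=1
after ADD r3, r3, #4: r3=1+4=5
after SUB r0, r0, #1: r0=4-1=3
CMP r0, #0  (cmp 3,0)
BGT again: taken
after LSR r3, r3, #2: r3=5>>2=1
after ADD r3, r3, #4: r3=1+4=5
after SUB r0, r0, #1: r0=3-1=2
CMP r0, #0  (cmp 2,0)
BGT again: taken
after LSR r3, r3, #2: r3=5>>2=1
after ADD r3, r3, #4: r3=1+4=5
after SUB r0, r0, #1: r0=2-1=1
CMP r0, #0  (cmp 1,0)
BGT again: taken
after LSR r3, r3, #2: r3=5>>2=1
after ADD r3, r3, #4: r3=1+4=5
after SUB r0, r0, #1: r0=1-1=0
CMP r0, #0  (cmp 0,0)
BGT again: not taken
halt.

0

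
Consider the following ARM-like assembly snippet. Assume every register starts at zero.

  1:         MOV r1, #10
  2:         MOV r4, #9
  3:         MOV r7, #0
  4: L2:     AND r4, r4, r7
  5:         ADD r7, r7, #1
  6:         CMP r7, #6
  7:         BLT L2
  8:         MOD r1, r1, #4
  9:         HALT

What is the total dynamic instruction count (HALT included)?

after MOV r1, #10: r1=10
after MOV r4, #9: r4=9
after MOV r7, #0: r7=0
after AND r4, r4, r7: r4=9&0=0
after ADD r7, r7, #1: r7=0+1=1
CMP r7, #6  (cmp 1,6)
BLT L2: taken
after AND r4, r4, r7: r4=0&1=0
after ADD r7, r7, #1: r7=1+1=2
CMP r7, #6  (cmp 2,6)
BLT L2: taken
after AND r4, r4, r7: r4=0&2=0
after ADD r7, r7, #1: r7=2+1=3
CMP r7, #6  (cmp 3,6)
BLT L2: taken
after AND r4, r4, r7: r4=0&3=0
after ADD r7, r7, #1: r7=3+1=4
CMP r7, #6  (cmp 4,6)
BLT L2: taken
after AND r4, r4, r7: r4=0&4=0
after ADD r7, r7, #1: r7=4+1=5
CMP r7, #6  (cmp 5,6)
BLT L2: taken
after AND r4, r4, r7: r4=0&5=0
after ADD r7, r7, #1: r7=5+1=6
CMP r7, #6  (cmp 6,6)
BLT L2: not taken
after MOD r1, r1, #4: r1=10%4=2
halt.
Total executed instructions: 29.

29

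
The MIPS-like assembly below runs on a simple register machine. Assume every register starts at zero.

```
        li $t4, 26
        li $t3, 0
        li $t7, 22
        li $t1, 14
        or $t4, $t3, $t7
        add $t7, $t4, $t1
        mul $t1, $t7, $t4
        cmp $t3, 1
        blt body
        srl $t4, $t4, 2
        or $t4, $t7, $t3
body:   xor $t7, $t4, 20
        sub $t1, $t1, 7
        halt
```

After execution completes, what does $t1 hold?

785

after li $t4, 26: $t4=26
after li $t3, 0: $t3=0
after li $t7, 22: $t7=22
after li $t1, 14: $t1=14
after or $t4, $t3, $t7: $t4=0|22=22
after add $t7, $t4, $t1: $t7=22+14=36
after mul $t1, $t7, $t4: $t1=36*22=792
cmp $t3, 1  (cmp 0,1)
blt body: taken
after xor $t7, $t4, 20: $t7=22^20=2
after sub $t1, $t1, 7: $t1=792-7=785
halt.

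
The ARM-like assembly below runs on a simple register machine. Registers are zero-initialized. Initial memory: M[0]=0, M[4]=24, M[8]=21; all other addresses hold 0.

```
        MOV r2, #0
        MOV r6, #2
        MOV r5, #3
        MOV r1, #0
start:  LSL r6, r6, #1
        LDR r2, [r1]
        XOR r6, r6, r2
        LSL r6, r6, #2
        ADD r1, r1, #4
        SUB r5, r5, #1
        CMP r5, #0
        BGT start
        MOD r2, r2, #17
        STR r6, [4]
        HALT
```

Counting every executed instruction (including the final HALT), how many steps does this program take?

after MOV r2, #0: r2=0
after MOV r6, #2: r6=2
after MOV r5, #3: r5=3
after MOV r1, #0: r1=0
after LSL r6, r6, #1: r6=2<<1=4
after LDR r2, [r1]: r2=M[0]=0
after XOR r6, r6, r2: r6=4^0=4
after LSL r6, r6, #2: r6=4<<2=16
after ADD r1, r1, #4: r1=0+4=4
after SUB r5, r5, #1: r5=3-1=2
CMP r5, #0  (cmp 2,0)
BGT start: taken
after LSL r6, r6, #1: r6=16<<1=32
after LDR r2, [r1]: r2=M[4]=24
after XOR r6, r6, r2: r6=32^24=56
after LSL r6, r6, #2: r6=56<<2=224
after ADD r1, r1, #4: r1=4+4=8
after SUB r5, r5, #1: r5=2-1=1
CMP r5, #0  (cmp 1,0)
BGT start: taken
after LSL r6, r6, #1: r6=224<<1=448
after LDR r2, [r1]: r2=M[8]=21
after XOR r6, r6, r2: r6=448^21=469
after LSL r6, r6, #2: r6=469<<2=1876
after ADD r1, r1, #4: r1=8+4=12
after SUB r5, r5, #1: r5=1-1=0
CMP r5, #0  (cmp 0,0)
BGT start: not taken
after MOD r2, r2, #17: r2=21%17=4
STR r6, [4] → M[4]=1876
halt.
Total executed instructions: 31.

31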